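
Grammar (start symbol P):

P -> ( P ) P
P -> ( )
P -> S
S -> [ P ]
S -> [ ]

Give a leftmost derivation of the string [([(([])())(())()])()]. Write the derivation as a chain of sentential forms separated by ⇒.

P⇒S⇒[P]⇒[(P)P]⇒[(S)P]⇒[([P])P]⇒[([(P)P])P]⇒[([((P)P)P])P]⇒[([((S)P)P])P]⇒[([(([])P)P])P]⇒[([(([])())P])P]⇒[([(([])())(P)P])P]⇒[([(([])())(())P])P]⇒[([(([])())(())()])P]⇒[([(([])())(())()])()]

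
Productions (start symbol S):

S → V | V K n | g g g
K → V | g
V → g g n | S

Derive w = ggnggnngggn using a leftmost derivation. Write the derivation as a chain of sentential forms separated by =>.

S => VKn => SKn => VKnKn => ggnKnKn => ggnVnKn => ggnggnnKn => ggnggnnVn => ggnggnnSn => ggnggnngggn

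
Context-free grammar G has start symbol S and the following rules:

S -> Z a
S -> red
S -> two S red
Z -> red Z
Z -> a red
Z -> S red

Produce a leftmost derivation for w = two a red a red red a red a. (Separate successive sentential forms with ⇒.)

S ⇒ Z a ⇒ S red a ⇒ Z a red a ⇒ S red a red a ⇒ two S red red a red a ⇒ two Z a red red a red a ⇒ two a red a red red a red a

S ⇒ Z a   [S -> Z a]
Z a ⇒ S red a   [Z -> S red]
S red a ⇒ Z a red a   [S -> Z a]
Z a red a ⇒ S red a red a   [Z -> S red]
S red a red a ⇒ two S red red a red a   [S -> two S red]
two S red red a red a ⇒ two Z a red red a red a   [S -> Z a]
two Z a red red a red a ⇒ two a red a red red a red a   [Z -> a red]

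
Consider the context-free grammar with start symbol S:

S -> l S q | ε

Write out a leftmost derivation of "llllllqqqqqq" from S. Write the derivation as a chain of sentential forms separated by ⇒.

S ⇒ lSq   [S -> l S q]
lSq ⇒ llSqq   [S -> l S q]
llSqq ⇒ lllSqqq   [S -> l S q]
lllSqqq ⇒ llllSqqqq   [S -> l S q]
llllSqqqq ⇒ lllllSqqqqq   [S -> l S q]
lllllSqqqqq ⇒ llllllSqqqqqq   [S -> l S q]
llllllSqqqqqq ⇒ llllllqqqqqq   [S -> ε]

S ⇒ lSq ⇒ llSqq ⇒ lllSqqq ⇒ llllSqqqq ⇒ lllllSqqqqq ⇒ llllllSqqqqqq ⇒ llllllqqqqqq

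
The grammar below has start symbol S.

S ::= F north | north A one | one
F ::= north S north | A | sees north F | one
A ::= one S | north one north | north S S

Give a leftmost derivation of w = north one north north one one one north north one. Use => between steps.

S => north A one => north one S one => north one F north one => north one north S north north one => north one north north A one north north one => north one north north one S one north north one => north one north north one one one north north one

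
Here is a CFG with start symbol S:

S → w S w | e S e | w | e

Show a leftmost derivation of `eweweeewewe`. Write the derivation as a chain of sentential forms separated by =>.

S => eSe   [S → e S e]
eSe => ewSwe   [S → w S w]
ewSwe => eweSewe   [S → e S e]
eweSewe => ewewSwewe   [S → w S w]
ewewSwewe => eweweSewewe   [S → e S e]
eweweSewewe => eweweeewewe   [S → e]

S => eSe => ewSwe => eweSewe => ewewSwewe => eweweSewewe => eweweeewewe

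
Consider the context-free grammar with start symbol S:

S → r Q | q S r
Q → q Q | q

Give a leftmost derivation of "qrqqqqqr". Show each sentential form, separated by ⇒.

S ⇒ qSr ⇒ qrQr ⇒ qrqQr ⇒ qrqqQr ⇒ qrqqqQr ⇒ qrqqqqQr ⇒ qrqqqqqr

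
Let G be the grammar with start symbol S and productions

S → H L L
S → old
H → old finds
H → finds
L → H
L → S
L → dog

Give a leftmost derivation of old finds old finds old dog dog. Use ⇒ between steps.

S ⇒ H L L   [S → H L L]
H L L ⇒ old finds L L   [H → old finds]
old finds L L ⇒ old finds S L   [L → S]
old finds S L ⇒ old finds H L L L   [S → H L L]
old finds H L L L ⇒ old finds old finds L L L   [H → old finds]
old finds old finds L L L ⇒ old finds old finds S L L   [L → S]
old finds old finds S L L ⇒ old finds old finds old L L   [S → old]
old finds old finds old L L ⇒ old finds old finds old dog L   [L → dog]
old finds old finds old dog L ⇒ old finds old finds old dog dog   [L → dog]

S ⇒ H L L ⇒ old finds L L ⇒ old finds S L ⇒ old finds H L L L ⇒ old finds old finds L L L ⇒ old finds old finds S L L ⇒ old finds old finds old L L ⇒ old finds old finds old dog L ⇒ old finds old finds old dog dog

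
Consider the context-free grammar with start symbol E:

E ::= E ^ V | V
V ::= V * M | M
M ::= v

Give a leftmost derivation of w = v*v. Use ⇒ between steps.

E ⇒ V ⇒ V*M ⇒ M*M ⇒ v*M ⇒ v*v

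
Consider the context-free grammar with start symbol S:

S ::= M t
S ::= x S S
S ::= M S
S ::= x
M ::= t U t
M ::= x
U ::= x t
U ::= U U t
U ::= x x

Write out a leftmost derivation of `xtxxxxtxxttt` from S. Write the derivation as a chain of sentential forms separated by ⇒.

S ⇒ MS   [S ::= M S]
MS ⇒ xS   [M ::= x]
xS ⇒ xMt   [S ::= M t]
xMt ⇒ xtUtt   [M ::= t U t]
xtUtt ⇒ xtUUttt   [U ::= U U t]
xtUUttt ⇒ xtUUtUttt   [U ::= U U t]
xtUUtUttt ⇒ xtxxUtUttt   [U ::= x x]
xtxxUtUttt ⇒ xtxxxxtUttt   [U ::= x x]
xtxxxxtUttt ⇒ xtxxxxtxxttt   [U ::= x x]

S ⇒ MS ⇒ xS ⇒ xMt ⇒ xtUtt ⇒ xtUUttt ⇒ xtUUtUttt ⇒ xtxxUtUttt ⇒ xtxxxxtUttt ⇒ xtxxxxtxxttt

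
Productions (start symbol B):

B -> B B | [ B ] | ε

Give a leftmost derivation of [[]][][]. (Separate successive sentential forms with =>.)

B => BB => BBB => [B]BB => [[B]]BB => [[]]BB => [[]][B]B => [[]][]B => [[]][][B] => [[]][][]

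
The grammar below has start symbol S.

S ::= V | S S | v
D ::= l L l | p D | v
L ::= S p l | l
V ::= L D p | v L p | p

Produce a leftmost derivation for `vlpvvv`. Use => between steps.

S=>SS=>SSS=>VSS=>vLpSS=>vlpSS=>vlpSSS=>vlpvSS=>vlpvvS=>vlpvvv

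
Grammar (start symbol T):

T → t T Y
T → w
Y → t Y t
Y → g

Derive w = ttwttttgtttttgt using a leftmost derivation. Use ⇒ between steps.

T ⇒ tTY   [T → t T Y]
tTY ⇒ ttTYY   [T → t T Y]
ttTYY ⇒ ttwYY   [T → w]
ttwYY ⇒ ttwtYtY   [Y → t Y t]
ttwtYtY ⇒ ttwttYttY   [Y → t Y t]
ttwttYttY ⇒ ttwtttYtttY   [Y → t Y t]
ttwtttYtttY ⇒ ttwttttYttttY   [Y → t Y t]
ttwttttYttttY ⇒ ttwttttgttttY   [Y → g]
ttwttttgttttY ⇒ ttwttttgtttttYt   [Y → t Y t]
ttwttttgtttttYt ⇒ ttwttttgtttttgt   [Y → g]

T ⇒ tTY ⇒ ttTYY ⇒ ttwYY ⇒ ttwtYtY ⇒ ttwttYttY ⇒ ttwtttYtttY ⇒ ttwttttYttttY ⇒ ttwttttgttttY ⇒ ttwttttgtttttYt ⇒ ttwttttgtttttgt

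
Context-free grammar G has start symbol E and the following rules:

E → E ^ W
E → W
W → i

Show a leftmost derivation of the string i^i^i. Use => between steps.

E=>E^W=>E^W^W=>W^W^W=>i^W^W=>i^i^W=>i^i^i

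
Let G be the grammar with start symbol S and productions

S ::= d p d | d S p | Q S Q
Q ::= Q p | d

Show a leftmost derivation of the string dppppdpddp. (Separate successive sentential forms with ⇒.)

S⇒QSQ⇒QpSQ⇒QppSQ⇒QpppSQ⇒QppppSQ⇒dppppSQ⇒dppppdpdQ⇒dppppdpdQp⇒dppppdpddp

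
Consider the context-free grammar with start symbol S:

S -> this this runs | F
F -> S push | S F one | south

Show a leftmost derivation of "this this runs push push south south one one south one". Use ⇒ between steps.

S ⇒ F ⇒ S F one ⇒ F F one ⇒ S F one F one ⇒ F F one F one ⇒ S push F one F one ⇒ F push F one F one ⇒ S push push F one F one ⇒ this this runs push push F one F one ⇒ this this runs push push S F one one F one ⇒ this this runs push push F F one one F one ⇒ this this runs push push south F one one F one ⇒ this this runs push push south south one one F one ⇒ this this runs push push south south one one south one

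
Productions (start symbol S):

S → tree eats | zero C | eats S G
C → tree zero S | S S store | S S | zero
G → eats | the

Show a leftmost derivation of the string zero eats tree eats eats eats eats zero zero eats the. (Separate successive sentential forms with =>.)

S => zero C => zero S S => zero eats S G S => zero eats tree eats G S => zero eats tree eats eats S => zero eats tree eats eats eats S G => zero eats tree eats eats eats eats S G G => zero eats tree eats eats eats eats zero C G G => zero eats tree eats eats eats eats zero zero G G => zero eats tree eats eats eats eats zero zero eats G => zero eats tree eats eats eats eats zero zero eats the

S => zero C   [S → zero C]
zero C => zero S S   [C → S S]
zero S S => zero eats S G S   [S → eats S G]
zero eats S G S => zero eats tree eats G S   [S → tree eats]
zero eats tree eats G S => zero eats tree eats eats S   [G → eats]
zero eats tree eats eats S => zero eats tree eats eats eats S G   [S → eats S G]
zero eats tree eats eats eats S G => zero eats tree eats eats eats eats S G G   [S → eats S G]
zero eats tree eats eats eats eats S G G => zero eats tree eats eats eats eats zero C G G   [S → zero C]
zero eats tree eats eats eats eats zero C G G => zero eats tree eats eats eats eats zero zero G G   [C → zero]
zero eats tree eats eats eats eats zero zero G G => zero eats tree eats eats eats eats zero zero eats G   [G → eats]
zero eats tree eats eats eats eats zero zero eats G => zero eats tree eats eats eats eats zero zero eats the   [G → the]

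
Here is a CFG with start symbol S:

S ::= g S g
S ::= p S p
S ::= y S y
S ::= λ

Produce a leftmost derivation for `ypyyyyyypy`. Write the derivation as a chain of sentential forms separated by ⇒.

S ⇒ ySy ⇒ ypSpy ⇒ ypySypy ⇒ ypyySyypy ⇒ ypyyySyyypy ⇒ ypyyyyyypy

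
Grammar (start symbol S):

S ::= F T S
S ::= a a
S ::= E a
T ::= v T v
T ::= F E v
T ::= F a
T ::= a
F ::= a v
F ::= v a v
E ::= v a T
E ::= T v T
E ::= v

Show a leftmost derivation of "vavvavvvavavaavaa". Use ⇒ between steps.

S ⇒ FTS   [S ::= F T S]
FTS ⇒ vavTS   [F ::= v a v]
vavTS ⇒ vavFEvS   [T ::= F E v]
vavFEvS ⇒ vavvavEvS   [F ::= v a v]
vavvavEvS ⇒ vavvavvvS   [E ::= v]
vavvavvvS ⇒ vavvavvvFTS   [S ::= F T S]
vavvavvvFTS ⇒ vavvavvvavTS   [F ::= a v]
vavvavvvavTS ⇒ vavvavvvavaS   [T ::= a]
vavvavvvavaS ⇒ vavvavvvavaEa   [S ::= E a]
vavvavvvavaEa ⇒ vavvavvvavavaTa   [E ::= v a T]
vavvavvvavavaTa ⇒ vavvavvvavavaFaa   [T ::= F a]
vavvavvvavavaFaa ⇒ vavvavvvavavaavaa   [F ::= a v]

S ⇒ FTS ⇒ vavTS ⇒ vavFEvS ⇒ vavvavEvS ⇒ vavvavvvS ⇒ vavvavvvFTS ⇒ vavvavvvavTS ⇒ vavvavvvavaS ⇒ vavvavvvavaEa ⇒ vavvavvvavavaTa ⇒ vavvavvvavavaFaa ⇒ vavvavvvavavaavaa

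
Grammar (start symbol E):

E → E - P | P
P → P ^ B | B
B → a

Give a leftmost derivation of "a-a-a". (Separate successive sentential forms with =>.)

E => E-P => E-P-P => P-P-P => B-P-P => a-P-P => a-B-P => a-a-P => a-a-B => a-a-a

E => E-P   [E → E - P]
E-P => E-P-P   [E → E - P]
E-P-P => P-P-P   [E → P]
P-P-P => B-P-P   [P → B]
B-P-P => a-P-P   [B → a]
a-P-P => a-B-P   [P → B]
a-B-P => a-a-P   [B → a]
a-a-P => a-a-B   [P → B]
a-a-B => a-a-a   [B → a]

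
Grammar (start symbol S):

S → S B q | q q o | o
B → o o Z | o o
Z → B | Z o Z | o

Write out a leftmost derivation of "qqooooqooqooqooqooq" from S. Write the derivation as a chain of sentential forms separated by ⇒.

S⇒SBq⇒SBqBq⇒SBqBqBq⇒SBqBqBqBq⇒SBqBqBqBqBq⇒qqoBqBqBqBqBq⇒qqoooZqBqBqBqBq⇒qqooooqBqBqBqBq⇒qqooooqooqBqBqBq⇒qqooooqooqooqBqBq⇒qqooooqooqooqooqBq⇒qqooooqooqooqooqooq

S ⇒ SBq   [S → S B q]
SBq ⇒ SBqBq   [S → S B q]
SBqBq ⇒ SBqBqBq   [S → S B q]
SBqBqBq ⇒ SBqBqBqBq   [S → S B q]
SBqBqBqBq ⇒ SBqBqBqBqBq   [S → S B q]
SBqBqBqBqBq ⇒ qqoBqBqBqBqBq   [S → q q o]
qqoBqBqBqBqBq ⇒ qqoooZqBqBqBqBq   [B → o o Z]
qqoooZqBqBqBqBq ⇒ qqooooqBqBqBqBq   [Z → o]
qqooooqBqBqBqBq ⇒ qqooooqooqBqBqBq   [B → o o]
qqooooqooqBqBqBq ⇒ qqooooqooqooqBqBq   [B → o o]
qqooooqooqooqBqBq ⇒ qqooooqooqooqooqBq   [B → o o]
qqooooqooqooqooqBq ⇒ qqooooqooqooqooqooq   [B → o o]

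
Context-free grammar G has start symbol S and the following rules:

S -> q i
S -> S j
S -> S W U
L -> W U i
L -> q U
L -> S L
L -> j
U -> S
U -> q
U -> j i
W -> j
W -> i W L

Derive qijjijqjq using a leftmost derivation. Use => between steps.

S => SWU => SWUWU => SWUWUWU => qiWUWUWU => qijUWUWU => qijjiWUWU => qijjijUWU => qijjijqWU => qijjijqjU => qijjijqjq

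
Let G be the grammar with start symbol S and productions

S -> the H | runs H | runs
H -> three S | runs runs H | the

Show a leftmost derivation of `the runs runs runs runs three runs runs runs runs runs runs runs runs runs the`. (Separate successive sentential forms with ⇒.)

S ⇒ the H ⇒ the runs runs H ⇒ the runs runs runs runs H ⇒ the runs runs runs runs three S ⇒ the runs runs runs runs three runs H ⇒ the runs runs runs runs three runs runs runs H ⇒ the runs runs runs runs three runs runs runs runs runs H ⇒ the runs runs runs runs three runs runs runs runs runs runs runs H ⇒ the runs runs runs runs three runs runs runs runs runs runs runs runs runs H ⇒ the runs runs runs runs three runs runs runs runs runs runs runs runs runs the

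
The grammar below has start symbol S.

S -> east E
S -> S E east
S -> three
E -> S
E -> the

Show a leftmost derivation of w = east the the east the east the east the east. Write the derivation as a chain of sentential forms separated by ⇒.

S ⇒ S E east   [S -> S E east]
S E east ⇒ S E east E east   [S -> S E east]
S E east E east ⇒ S E east E east E east   [S -> S E east]
S E east E east E east ⇒ S E east E east E east E east   [S -> S E east]
S E east E east E east E east ⇒ east E E east E east E east E east   [S -> east E]
east E E east E east E east E east ⇒ east the E east E east E east E east   [E -> the]
east the E east E east E east E east ⇒ east the the east E east E east E east   [E -> the]
east the the east E east E east E east ⇒ east the the east the east E east E east   [E -> the]
east the the east the east E east E east ⇒ east the the east the east the east E east   [E -> the]
east the the east the east the east E east ⇒ east the the east the east the east the east   [E -> the]

S ⇒ S E east ⇒ S E east E east ⇒ S E east E east E east ⇒ S E east E east E east E east ⇒ east E E east E east E east E east ⇒ east the E east E east E east E east ⇒ east the the east E east E east E east ⇒ east the the east the east E east E east ⇒ east the the east the east the east E east ⇒ east the the east the east the east the east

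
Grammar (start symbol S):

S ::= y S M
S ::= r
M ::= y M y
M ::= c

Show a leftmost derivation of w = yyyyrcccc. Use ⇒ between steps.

S ⇒ ySM   [S ::= y S M]
ySM ⇒ yySMM   [S ::= y S M]
yySMM ⇒ yyySMMM   [S ::= y S M]
yyySMMM ⇒ yyyySMMMM   [S ::= y S M]
yyyySMMMM ⇒ yyyyrMMMM   [S ::= r]
yyyyrMMMM ⇒ yyyyrcMMM   [M ::= c]
yyyyrcMMM ⇒ yyyyrccMM   [M ::= c]
yyyyrccMM ⇒ yyyyrcccM   [M ::= c]
yyyyrcccM ⇒ yyyyrcccc   [M ::= c]

S ⇒ ySM ⇒ yySMM ⇒ yyySMMM ⇒ yyyySMMMM ⇒ yyyyrMMMM ⇒ yyyyrcMMM ⇒ yyyyrccMM ⇒ yyyyrcccM ⇒ yyyyrcccc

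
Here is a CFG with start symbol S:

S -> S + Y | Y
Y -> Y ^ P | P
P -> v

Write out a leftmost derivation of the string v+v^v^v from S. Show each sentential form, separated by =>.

S=>S+Y=>Y+Y=>P+Y=>v+Y=>v+Y^P=>v+Y^P^P=>v+P^P^P=>v+v^P^P=>v+v^v^P=>v+v^v^v

S => S+Y   [S -> S + Y]
S+Y => Y+Y   [S -> Y]
Y+Y => P+Y   [Y -> P]
P+Y => v+Y   [P -> v]
v+Y => v+Y^P   [Y -> Y ^ P]
v+Y^P => v+Y^P^P   [Y -> Y ^ P]
v+Y^P^P => v+P^P^P   [Y -> P]
v+P^P^P => v+v^P^P   [P -> v]
v+v^P^P => v+v^v^P   [P -> v]
v+v^v^P => v+v^v^v   [P -> v]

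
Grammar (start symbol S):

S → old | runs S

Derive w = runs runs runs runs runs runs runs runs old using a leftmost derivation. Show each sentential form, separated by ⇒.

S ⇒ runs S ⇒ runs runs S ⇒ runs runs runs S ⇒ runs runs runs runs S ⇒ runs runs runs runs runs S ⇒ runs runs runs runs runs runs S ⇒ runs runs runs runs runs runs runs S ⇒ runs runs runs runs runs runs runs runs S ⇒ runs runs runs runs runs runs runs runs old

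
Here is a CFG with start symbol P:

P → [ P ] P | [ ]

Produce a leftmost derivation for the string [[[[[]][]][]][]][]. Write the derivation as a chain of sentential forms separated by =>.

P => [P]P   [P → [ P ] P]
[P]P => [[P]P]P   [P → [ P ] P]
[[P]P]P => [[[P]P]P]P   [P → [ P ] P]
[[[P]P]P]P => [[[[P]P]P]P]P   [P → [ P ] P]
[[[[P]P]P]P]P => [[[[[]]P]P]P]P   [P → [ ]]
[[[[[]]P]P]P]P => [[[[[]][]]P]P]P   [P → [ ]]
[[[[[]][]]P]P]P => [[[[[]][]][]]P]P   [P → [ ]]
[[[[[]][]][]]P]P => [[[[[]][]][]][]]P   [P → [ ]]
[[[[[]][]][]][]]P => [[[[[]][]][]][]][]   [P → [ ]]

P=>[P]P=>[[P]P]P=>[[[P]P]P]P=>[[[[P]P]P]P]P=>[[[[[]]P]P]P]P=>[[[[[]][]]P]P]P=>[[[[[]][]][]]P]P=>[[[[[]][]][]][]]P=>[[[[[]][]][]][]][]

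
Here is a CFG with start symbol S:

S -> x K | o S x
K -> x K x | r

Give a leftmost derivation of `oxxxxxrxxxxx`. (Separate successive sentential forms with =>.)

S => oSx   [S -> o S x]
oSx => oxKx   [S -> x K]
oxKx => oxxKxx   [K -> x K x]
oxxKxx => oxxxKxxx   [K -> x K x]
oxxxKxxx => oxxxxKxxxx   [K -> x K x]
oxxxxKxxxx => oxxxxxKxxxxx   [K -> x K x]
oxxxxxKxxxxx => oxxxxxrxxxxx   [K -> r]

S => oSx => oxKx => oxxKxx => oxxxKxxx => oxxxxKxxxx => oxxxxxKxxxxx => oxxxxxrxxxxx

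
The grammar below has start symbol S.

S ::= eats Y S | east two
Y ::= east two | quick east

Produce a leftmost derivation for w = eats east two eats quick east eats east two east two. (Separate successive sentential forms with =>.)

S => eats Y S   [S ::= eats Y S]
eats Y S => eats east two S   [Y ::= east two]
eats east two S => eats east two eats Y S   [S ::= eats Y S]
eats east two eats Y S => eats east two eats quick east S   [Y ::= quick east]
eats east two eats quick east S => eats east two eats quick east eats Y S   [S ::= eats Y S]
eats east two eats quick east eats Y S => eats east two eats quick east eats east two S   [Y ::= east two]
eats east two eats quick east eats east two S => eats east two eats quick east eats east two east two   [S ::= east two]

S => eats Y S => eats east two S => eats east two eats Y S => eats east two eats quick east S => eats east two eats quick east eats Y S => eats east two eats quick east eats east two S => eats east two eats quick east eats east two east two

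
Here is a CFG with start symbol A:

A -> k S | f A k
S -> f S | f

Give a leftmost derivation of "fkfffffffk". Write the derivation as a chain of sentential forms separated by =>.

A => fAk => fkSk => fkfSk => fkffSk => fkfffSk => fkffffSk => fkfffffSk => fkffffffSk => fkfffffffk

A => fAk   [A -> f A k]
fAk => fkSk   [A -> k S]
fkSk => fkfSk   [S -> f S]
fkfSk => fkffSk   [S -> f S]
fkffSk => fkfffSk   [S -> f S]
fkfffSk => fkffffSk   [S -> f S]
fkffffSk => fkfffffSk   [S -> f S]
fkfffffSk => fkffffffSk   [S -> f S]
fkffffffSk => fkfffffffk   [S -> f]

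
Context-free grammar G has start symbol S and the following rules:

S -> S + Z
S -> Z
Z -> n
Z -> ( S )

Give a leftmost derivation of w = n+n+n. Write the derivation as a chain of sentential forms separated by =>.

S => S+Z   [S -> S + Z]
S+Z => S+Z+Z   [S -> S + Z]
S+Z+Z => Z+Z+Z   [S -> Z]
Z+Z+Z => n+Z+Z   [Z -> n]
n+Z+Z => n+n+Z   [Z -> n]
n+n+Z => n+n+n   [Z -> n]

S=>S+Z=>S+Z+Z=>Z+Z+Z=>n+Z+Z=>n+n+Z=>n+n+n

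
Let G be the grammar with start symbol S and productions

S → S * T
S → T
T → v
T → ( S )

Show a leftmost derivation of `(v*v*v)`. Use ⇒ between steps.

S⇒T⇒(S)⇒(S*T)⇒(S*T*T)⇒(T*T*T)⇒(v*T*T)⇒(v*v*T)⇒(v*v*v)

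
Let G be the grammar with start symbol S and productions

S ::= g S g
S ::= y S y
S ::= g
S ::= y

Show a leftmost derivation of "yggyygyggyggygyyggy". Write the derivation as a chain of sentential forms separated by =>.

S => ySy => ygSgy => yggSggy => yggySyggy => yggyySyyggy => yggyygSgyyggy => yggyygySygyyggy => yggyygygSgygyyggy => yggyygyggSggygyyggy => yggyygyggyggygyyggy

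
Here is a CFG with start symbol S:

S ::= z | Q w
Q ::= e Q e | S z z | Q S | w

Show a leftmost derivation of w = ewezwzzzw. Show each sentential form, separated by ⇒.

S ⇒ Qw ⇒ QSw ⇒ SzzSw ⇒ QwzzSw ⇒ QSwzzSw ⇒ eQeSwzzSw ⇒ eweSwzzSw ⇒ ewezwzzSw ⇒ ewezwzzzw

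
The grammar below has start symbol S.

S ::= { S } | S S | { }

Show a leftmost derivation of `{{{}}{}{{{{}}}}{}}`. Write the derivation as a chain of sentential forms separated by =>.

S => {S}   [S ::= { S }]
{S} => {SS}   [S ::= S S]
{SS} => {SSS}   [S ::= S S]
{SSS} => {SSSS}   [S ::= S S]
{SSSS} => {{S}SSS}   [S ::= { S }]
{{S}SSS} => {{{}}SSS}   [S ::= { }]
{{{}}SSS} => {{{}}{}SS}   [S ::= { }]
{{{}}{}SS} => {{{}}{}{S}S}   [S ::= { S }]
{{{}}{}{S}S} => {{{}}{}{{S}}S}   [S ::= { S }]
{{{}}{}{{S}}S} => {{{}}{}{{{S}}}S}   [S ::= { S }]
{{{}}{}{{{S}}}S} => {{{}}{}{{{{}}}}S}   [S ::= { }]
{{{}}{}{{{{}}}}S} => {{{}}{}{{{{}}}}{}}   [S ::= { }]

S => {S} => {SS} => {SSS} => {SSSS} => {{S}SSS} => {{{}}SSS} => {{{}}{}SS} => {{{}}{}{S}S} => {{{}}{}{{S}}S} => {{{}}{}{{{S}}}S} => {{{}}{}{{{{}}}}S} => {{{}}{}{{{{}}}}{}}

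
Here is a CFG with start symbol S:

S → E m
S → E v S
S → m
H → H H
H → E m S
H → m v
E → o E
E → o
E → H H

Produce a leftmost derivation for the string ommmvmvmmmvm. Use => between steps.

S => Em   [S → E m]
Em => HHm   [E → H H]
HHm => EmSHm   [H → E m S]
EmSHm => HHmSHm   [E → H H]
HHmSHm => HHHmSHm   [H → H H]
HHHmSHm => EmSHHmSHm   [H → E m S]
EmSHHmSHm => omSHHmSHm   [E → o]
omSHHmSHm => ommHHmSHm   [S → m]
ommHHmSHm => ommmvHmSHm   [H → m v]
ommmvHmSHm => ommmvmvmSHm   [H → m v]
ommmvmvmSHm => ommmvmvmmHm   [S → m]
ommmvmvmmHm => ommmvmvmmmvm   [H → m v]

S => Em => HHm => EmSHm => HHmSHm => HHHmSHm => EmSHHmSHm => omSHHmSHm => ommHHmSHm => ommmvHmSHm => ommmvmvmSHm => ommmvmvmmHm => ommmvmvmmmvm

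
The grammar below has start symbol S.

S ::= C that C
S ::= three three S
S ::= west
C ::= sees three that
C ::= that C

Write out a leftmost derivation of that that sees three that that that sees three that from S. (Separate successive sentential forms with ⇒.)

S ⇒ C that C ⇒ that C that C ⇒ that that C that C ⇒ that that sees three that that C ⇒ that that sees three that that that C ⇒ that that sees three that that that sees three that

S ⇒ C that C   [S ::= C that C]
C that C ⇒ that C that C   [C ::= that C]
that C that C ⇒ that that C that C   [C ::= that C]
that that C that C ⇒ that that sees three that that C   [C ::= sees three that]
that that sees three that that C ⇒ that that sees three that that that C   [C ::= that C]
that that sees three that that that C ⇒ that that sees three that that that sees three that   [C ::= sees three that]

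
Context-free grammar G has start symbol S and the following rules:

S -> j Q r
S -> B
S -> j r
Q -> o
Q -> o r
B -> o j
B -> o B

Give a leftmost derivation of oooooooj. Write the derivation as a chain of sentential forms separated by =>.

S => B   [S -> B]
B => oB   [B -> o B]
oB => ooB   [B -> o B]
ooB => oooB   [B -> o B]
oooB => ooooB   [B -> o B]
ooooB => oooooB   [B -> o B]
oooooB => ooooooB   [B -> o B]
ooooooB => oooooooj   [B -> o j]

S => B => oB => ooB => oooB => ooooB => oooooB => ooooooB => oooooooj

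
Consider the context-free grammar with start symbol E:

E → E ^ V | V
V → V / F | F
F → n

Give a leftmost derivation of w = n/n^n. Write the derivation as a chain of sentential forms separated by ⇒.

E ⇒ E^V ⇒ V^V ⇒ V/F^V ⇒ F/F^V ⇒ n/F^V ⇒ n/n^V ⇒ n/n^F ⇒ n/n^n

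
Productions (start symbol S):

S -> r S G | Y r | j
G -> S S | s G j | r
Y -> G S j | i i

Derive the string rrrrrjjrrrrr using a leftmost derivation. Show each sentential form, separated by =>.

S => rSG   [S -> r S G]
rSG => rrSGG   [S -> r S G]
rrSGG => rrrSGGG   [S -> r S G]
rrrSGGG => rrrrSGGGG   [S -> r S G]
rrrrSGGGG => rrrrYrGGGG   [S -> Y r]
rrrrYrGGGG => rrrrGSjrGGGG   [Y -> G S j]
rrrrGSjrGGGG => rrrrrSjrGGGG   [G -> r]
rrrrrSjrGGGG => rrrrrjjrGGGG   [S -> j]
rrrrrjjrGGGG => rrrrrjjrrGGG   [G -> r]
rrrrrjjrrGGG => rrrrrjjrrrGG   [G -> r]
rrrrrjjrrrGG => rrrrrjjrrrrG   [G -> r]
rrrrrjjrrrrG => rrrrrjjrrrrr   [G -> r]

S => rSG => rrSGG => rrrSGGG => rrrrSGGGG => rrrrYrGGGG => rrrrGSjrGGGG => rrrrrSjrGGGG => rrrrrjjrGGGG => rrrrrjjrrGGG => rrrrrjjrrrGG => rrrrrjjrrrrG => rrrrrjjrrrrr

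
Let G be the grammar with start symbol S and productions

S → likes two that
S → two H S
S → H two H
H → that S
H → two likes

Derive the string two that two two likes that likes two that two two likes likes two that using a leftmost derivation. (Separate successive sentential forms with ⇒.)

S ⇒ two H S ⇒ two that S S ⇒ two that two H S S ⇒ two that two two likes S S ⇒ two that two two likes H two H S ⇒ two that two two likes that S two H S ⇒ two that two two likes that likes two that two H S ⇒ two that two two likes that likes two that two two likes S ⇒ two that two two likes that likes two that two two likes likes two that

S ⇒ two H S   [S → two H S]
two H S ⇒ two that S S   [H → that S]
two that S S ⇒ two that two H S S   [S → two H S]
two that two H S S ⇒ two that two two likes S S   [H → two likes]
two that two two likes S S ⇒ two that two two likes H two H S   [S → H two H]
two that two two likes H two H S ⇒ two that two two likes that S two H S   [H → that S]
two that two two likes that S two H S ⇒ two that two two likes that likes two that two H S   [S → likes two that]
two that two two likes that likes two that two H S ⇒ two that two two likes that likes two that two two likes S   [H → two likes]
two that two two likes that likes two that two two likes S ⇒ two that two two likes that likes two that two two likes likes two that   [S → likes two that]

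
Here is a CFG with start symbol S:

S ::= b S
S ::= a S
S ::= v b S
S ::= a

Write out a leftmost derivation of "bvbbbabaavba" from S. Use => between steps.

S => bS   [S ::= b S]
bS => bvbS   [S ::= v b S]
bvbS => bvbbS   [S ::= b S]
bvbbS => bvbbbS   [S ::= b S]
bvbbbS => bvbbbaS   [S ::= a S]
bvbbbaS => bvbbbabS   [S ::= b S]
bvbbbabS => bvbbbabaS   [S ::= a S]
bvbbbabaS => bvbbbabaaS   [S ::= a S]
bvbbbabaaS => bvbbbabaavbS   [S ::= v b S]
bvbbbabaavbS => bvbbbabaavba   [S ::= a]

S => bS => bvbS => bvbbS => bvbbbS => bvbbbaS => bvbbbabS => bvbbbabaS => bvbbbabaaS => bvbbbabaavbS => bvbbbabaavba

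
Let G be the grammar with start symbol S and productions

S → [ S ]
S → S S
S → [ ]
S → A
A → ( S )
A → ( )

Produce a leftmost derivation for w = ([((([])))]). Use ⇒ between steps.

S ⇒ A ⇒ (S) ⇒ ([S]) ⇒ ([A]) ⇒ ([(S)]) ⇒ ([(A)]) ⇒ ([((S))]) ⇒ ([((A))]) ⇒ ([(((S)))]) ⇒ ([((([])))])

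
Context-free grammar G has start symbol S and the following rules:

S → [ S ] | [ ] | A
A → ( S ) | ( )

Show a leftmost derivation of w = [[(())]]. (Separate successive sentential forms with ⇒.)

S⇒[S]⇒[[S]]⇒[[A]]⇒[[(S)]]⇒[[(A)]]⇒[[(())]]

S ⇒ [S]   [S → [ S ]]
[S] ⇒ [[S]]   [S → [ S ]]
[[S]] ⇒ [[A]]   [S → A]
[[A]] ⇒ [[(S)]]   [A → ( S )]
[[(S)]] ⇒ [[(A)]]   [S → A]
[[(A)]] ⇒ [[(())]]   [A → ( )]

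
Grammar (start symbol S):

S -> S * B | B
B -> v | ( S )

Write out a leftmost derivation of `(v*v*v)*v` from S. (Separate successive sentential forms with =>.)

S => S*B   [S -> S * B]
S*B => B*B   [S -> B]
B*B => (S)*B   [B -> ( S )]
(S)*B => (S*B)*B   [S -> S * B]
(S*B)*B => (S*B*B)*B   [S -> S * B]
(S*B*B)*B => (B*B*B)*B   [S -> B]
(B*B*B)*B => (v*B*B)*B   [B -> v]
(v*B*B)*B => (v*v*B)*B   [B -> v]
(v*v*B)*B => (v*v*v)*B   [B -> v]
(v*v*v)*B => (v*v*v)*v   [B -> v]

S => S*B => B*B => (S)*B => (S*B)*B => (S*B*B)*B => (B*B*B)*B => (v*B*B)*B => (v*v*B)*B => (v*v*v)*B => (v*v*v)*v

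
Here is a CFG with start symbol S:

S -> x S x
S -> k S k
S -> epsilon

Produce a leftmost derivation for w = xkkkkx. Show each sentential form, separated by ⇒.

S ⇒ xSx   [S -> x S x]
xSx ⇒ xkSkx   [S -> k S k]
xkSkx ⇒ xkkSkkx   [S -> k S k]
xkkSkkx ⇒ xkkkkx   [S -> epsilon]

S⇒xSx⇒xkSkx⇒xkkSkkx⇒xkkkkx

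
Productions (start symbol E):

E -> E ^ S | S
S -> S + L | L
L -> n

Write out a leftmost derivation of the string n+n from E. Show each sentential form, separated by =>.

E=>S=>S+L=>L+L=>n+L=>n+n

E => S   [E -> S]
S => S+L   [S -> S + L]
S+L => L+L   [S -> L]
L+L => n+L   [L -> n]
n+L => n+n   [L -> n]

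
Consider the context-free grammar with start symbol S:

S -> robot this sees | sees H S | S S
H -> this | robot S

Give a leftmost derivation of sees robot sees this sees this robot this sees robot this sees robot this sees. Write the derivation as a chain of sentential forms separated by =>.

S => S S => sees H S S => sees robot S S S => sees robot sees H S S S => sees robot sees this S S S => sees robot sees this sees H S S S => sees robot sees this sees this S S S => sees robot sees this sees this robot this sees S S => sees robot sees this sees this robot this sees robot this sees S => sees robot sees this sees this robot this sees robot this sees robot this sees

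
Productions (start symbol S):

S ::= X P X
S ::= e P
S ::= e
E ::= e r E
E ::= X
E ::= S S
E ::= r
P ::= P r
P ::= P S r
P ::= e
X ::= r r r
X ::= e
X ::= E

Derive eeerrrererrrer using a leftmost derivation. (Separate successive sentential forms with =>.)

S => eP   [S ::= e P]
eP => ePSr   [P ::= P S r]
ePSr => ePrSr   [P ::= P r]
ePrSr => ePrrSr   [P ::= P r]
ePrrSr => ePSrrrSr   [P ::= P S r]
ePSrrrSr => ePSrSrrrSr   [P ::= P S r]
ePSrSrrrSr => ePrSrSrrrSr   [P ::= P r]
ePrSrSrrrSr => ePrrSrSrrrSr   [P ::= P r]
ePrrSrSrrrSr => ePSrrrSrSrrrSr   [P ::= P S r]
ePSrrrSrSrrrSr => eeSrrrSrSrrrSr   [P ::= e]
eeSrrrSrSrrrSr => eeerrrSrSrrrSr   [S ::= e]
eeerrrSrSrrrSr => eeerrrerSrrrSr   [S ::= e]
eeerrrerSrrrSr => eeerrrererrrSr   [S ::= e]
eeerrrererrrSr => eeerrrererrrer   [S ::= e]

S => eP => ePSr => ePrSr => ePrrSr => ePSrrrSr => ePSrSrrrSr => ePrSrSrrrSr => ePrrSrSrrrSr => ePSrrrSrSrrrSr => eeSrrrSrSrrrSr => eeerrrSrSrrrSr => eeerrrerSrrrSr => eeerrrererrrSr => eeerrrererrrer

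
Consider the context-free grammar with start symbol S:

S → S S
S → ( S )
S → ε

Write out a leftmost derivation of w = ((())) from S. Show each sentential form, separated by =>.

S=>(S)=>(SS)=>((S)S)=>((SS)S)=>((SSS)S)=>((SSSS)S)=>(((S)SSS)S)=>((()SSS)S)=>((()SS)S)=>((()S)S)=>((())S)=>((()))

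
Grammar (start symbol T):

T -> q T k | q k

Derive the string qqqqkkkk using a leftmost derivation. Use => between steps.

T=>qTk=>qqTkk=>qqqTkkk=>qqqqkkkk

T => qTk   [T -> q T k]
qTk => qqTkk   [T -> q T k]
qqTkk => qqqTkkk   [T -> q T k]
qqqTkkk => qqqqkkkk   [T -> q k]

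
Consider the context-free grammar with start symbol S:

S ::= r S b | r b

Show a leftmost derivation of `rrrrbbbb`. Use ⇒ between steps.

S ⇒ rSb ⇒ rrSbb ⇒ rrrSbbb ⇒ rrrrbbbb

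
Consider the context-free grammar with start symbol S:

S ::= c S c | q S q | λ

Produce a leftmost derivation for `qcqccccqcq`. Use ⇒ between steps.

S ⇒ qSq ⇒ qcScq ⇒ qcqSqcq ⇒ qcqcScqcq ⇒ qcqccSccqcq ⇒ qcqccccqcq

S ⇒ qSq   [S ::= q S q]
qSq ⇒ qcScq   [S ::= c S c]
qcScq ⇒ qcqSqcq   [S ::= q S q]
qcqSqcq ⇒ qcqcScqcq   [S ::= c S c]
qcqcScqcq ⇒ qcqccSccqcq   [S ::= c S c]
qcqccSccqcq ⇒ qcqccccqcq   [S ::= λ]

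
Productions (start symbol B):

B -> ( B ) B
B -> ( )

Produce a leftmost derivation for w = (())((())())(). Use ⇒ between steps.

B ⇒ (B)B ⇒ (())B ⇒ (())(B)B ⇒ (())((B)B)B ⇒ (())((())B)B ⇒ (())((())())B ⇒ (())((())())()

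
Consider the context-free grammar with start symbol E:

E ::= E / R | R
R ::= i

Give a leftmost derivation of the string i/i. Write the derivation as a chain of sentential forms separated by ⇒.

E ⇒ E/R ⇒ R/R ⇒ i/R ⇒ i/i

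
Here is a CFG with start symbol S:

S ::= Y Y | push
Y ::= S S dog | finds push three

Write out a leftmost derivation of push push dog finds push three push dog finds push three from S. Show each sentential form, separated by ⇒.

S ⇒ Y Y ⇒ S S dog Y ⇒ Y Y S dog Y ⇒ S S dog Y S dog Y ⇒ push S dog Y S dog Y ⇒ push push dog Y S dog Y ⇒ push push dog finds push three S dog Y ⇒ push push dog finds push three push dog Y ⇒ push push dog finds push three push dog finds push three

S ⇒ Y Y   [S ::= Y Y]
Y Y ⇒ S S dog Y   [Y ::= S S dog]
S S dog Y ⇒ Y Y S dog Y   [S ::= Y Y]
Y Y S dog Y ⇒ S S dog Y S dog Y   [Y ::= S S dog]
S S dog Y S dog Y ⇒ push S dog Y S dog Y   [S ::= push]
push S dog Y S dog Y ⇒ push push dog Y S dog Y   [S ::= push]
push push dog Y S dog Y ⇒ push push dog finds push three S dog Y   [Y ::= finds push three]
push push dog finds push three S dog Y ⇒ push push dog finds push three push dog Y   [S ::= push]
push push dog finds push three push dog Y ⇒ push push dog finds push three push dog finds push three   [Y ::= finds push three]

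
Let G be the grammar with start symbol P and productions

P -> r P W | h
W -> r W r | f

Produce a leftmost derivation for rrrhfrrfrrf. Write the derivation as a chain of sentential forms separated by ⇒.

P ⇒ rPW   [P -> r P W]
rPW ⇒ rrPWW   [P -> r P W]
rrPWW ⇒ rrrPWWW   [P -> r P W]
rrrPWWW ⇒ rrrhWWW   [P -> h]
rrrhWWW ⇒ rrrhfWW   [W -> f]
rrrhfWW ⇒ rrrhfrWrW   [W -> r W r]
rrrhfrWrW ⇒ rrrhfrrWrrW   [W -> r W r]
rrrhfrrWrrW ⇒ rrrhfrrfrrW   [W -> f]
rrrhfrrfrrW ⇒ rrrhfrrfrrf   [W -> f]

P ⇒ rPW ⇒ rrPWW ⇒ rrrPWWW ⇒ rrrhWWW ⇒ rrrhfWW ⇒ rrrhfrWrW ⇒ rrrhfrrWrrW ⇒ rrrhfrrfrrW ⇒ rrrhfrrfrrf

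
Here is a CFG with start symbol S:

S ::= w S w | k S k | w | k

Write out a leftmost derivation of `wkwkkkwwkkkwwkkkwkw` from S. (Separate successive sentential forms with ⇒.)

S⇒wSw⇒wkSkw⇒wkwSwkw⇒wkwkSkwkw⇒wkwkkSkkwkw⇒wkwkkkSkkkwkw⇒wkwkkkwSwkkkwkw⇒wkwkkkwwSwwkkkwkw⇒wkwkkkwwkSkwwkkkwkw⇒wkwkkkwwkkkwwkkkwkw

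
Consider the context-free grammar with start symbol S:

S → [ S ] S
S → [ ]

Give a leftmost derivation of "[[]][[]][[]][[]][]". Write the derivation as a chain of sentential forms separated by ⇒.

S ⇒ [S]S ⇒ [[]]S ⇒ [[]][S]S ⇒ [[]][[]]S ⇒ [[]][[]][S]S ⇒ [[]][[]][[]]S ⇒ [[]][[]][[]][S]S ⇒ [[]][[]][[]][[]]S ⇒ [[]][[]][[]][[]][]

S ⇒ [S]S   [S → [ S ] S]
[S]S ⇒ [[]]S   [S → [ ]]
[[]]S ⇒ [[]][S]S   [S → [ S ] S]
[[]][S]S ⇒ [[]][[]]S   [S → [ ]]
[[]][[]]S ⇒ [[]][[]][S]S   [S → [ S ] S]
[[]][[]][S]S ⇒ [[]][[]][[]]S   [S → [ ]]
[[]][[]][[]]S ⇒ [[]][[]][[]][S]S   [S → [ S ] S]
[[]][[]][[]][S]S ⇒ [[]][[]][[]][[]]S   [S → [ ]]
[[]][[]][[]][[]]S ⇒ [[]][[]][[]][[]][]   [S → [ ]]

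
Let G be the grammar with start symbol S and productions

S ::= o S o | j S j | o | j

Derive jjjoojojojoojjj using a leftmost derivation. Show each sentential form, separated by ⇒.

S ⇒ jSj   [S ::= j S j]
jSj ⇒ jjSjj   [S ::= j S j]
jjSjj ⇒ jjjSjjj   [S ::= j S j]
jjjSjjj ⇒ jjjoSojjj   [S ::= o S o]
jjjoSojjj ⇒ jjjooSoojjj   [S ::= o S o]
jjjooSoojjj ⇒ jjjoojSjoojjj   [S ::= j S j]
jjjoojSjoojjj ⇒ jjjoojoSojoojjj   [S ::= o S o]
jjjoojoSojoojjj ⇒ jjjoojojojoojjj   [S ::= j]

S ⇒ jSj ⇒ jjSjj ⇒ jjjSjjj ⇒ jjjoSojjj ⇒ jjjooSoojjj ⇒ jjjoojSjoojjj ⇒ jjjoojoSojoojjj ⇒ jjjoojojojoojjj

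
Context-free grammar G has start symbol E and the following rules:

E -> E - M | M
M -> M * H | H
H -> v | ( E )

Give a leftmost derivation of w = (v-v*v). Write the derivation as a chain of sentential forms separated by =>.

E => M   [E -> M]
M => H   [M -> H]
H => (E)   [H -> ( E )]
(E) => (E-M)   [E -> E - M]
(E-M) => (M-M)   [E -> M]
(M-M) => (H-M)   [M -> H]
(H-M) => (v-M)   [H -> v]
(v-M) => (v-M*H)   [M -> M * H]
(v-M*H) => (v-H*H)   [M -> H]
(v-H*H) => (v-v*H)   [H -> v]
(v-v*H) => (v-v*v)   [H -> v]

E=>M=>H=>(E)=>(E-M)=>(M-M)=>(H-M)=>(v-M)=>(v-M*H)=>(v-H*H)=>(v-v*H)=>(v-v*v)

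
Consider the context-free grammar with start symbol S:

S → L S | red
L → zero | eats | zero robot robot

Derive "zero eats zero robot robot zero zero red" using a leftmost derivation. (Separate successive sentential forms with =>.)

S => L S => zero S => zero L S => zero eats S => zero eats L S => zero eats zero robot robot S => zero eats zero robot robot L S => zero eats zero robot robot zero S => zero eats zero robot robot zero L S => zero eats zero robot robot zero zero S => zero eats zero robot robot zero zero red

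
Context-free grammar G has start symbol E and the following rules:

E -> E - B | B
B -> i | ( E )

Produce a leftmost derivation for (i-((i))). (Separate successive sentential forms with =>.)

E => B   [E -> B]
B => (E)   [B -> ( E )]
(E) => (E-B)   [E -> E - B]
(E-B) => (B-B)   [E -> B]
(B-B) => (i-B)   [B -> i]
(i-B) => (i-(E))   [B -> ( E )]
(i-(E)) => (i-(B))   [E -> B]
(i-(B)) => (i-((E)))   [B -> ( E )]
(i-((E))) => (i-((B)))   [E -> B]
(i-((B))) => (i-((i)))   [B -> i]

E => B => (E) => (E-B) => (B-B) => (i-B) => (i-(E)) => (i-(B)) => (i-((E))) => (i-((B))) => (i-((i)))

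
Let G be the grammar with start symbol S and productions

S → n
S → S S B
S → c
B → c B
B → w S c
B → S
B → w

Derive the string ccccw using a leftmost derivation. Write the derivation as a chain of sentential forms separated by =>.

S => SSB => cSB => ccB => cccB => ccccB => ccccw

S => SSB   [S → S S B]
SSB => cSB   [S → c]
cSB => ccB   [S → c]
ccB => cccB   [B → c B]
cccB => ccccB   [B → c B]
ccccB => ccccw   [B → w]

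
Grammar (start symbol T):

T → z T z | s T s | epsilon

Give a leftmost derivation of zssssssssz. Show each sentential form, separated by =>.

T=>zTz=>zsTsz=>zssTssz=>zsssTsssz=>zssssTssssz=>zssssssssz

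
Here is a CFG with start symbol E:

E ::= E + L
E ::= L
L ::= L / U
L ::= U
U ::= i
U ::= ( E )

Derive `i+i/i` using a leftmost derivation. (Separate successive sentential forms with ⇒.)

E⇒E+L⇒L+L⇒U+L⇒i+L⇒i+L/U⇒i+U/U⇒i+i/U⇒i+i/i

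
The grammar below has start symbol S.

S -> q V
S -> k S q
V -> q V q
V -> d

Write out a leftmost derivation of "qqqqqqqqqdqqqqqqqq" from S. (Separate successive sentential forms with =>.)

S=>qV=>qqVq=>qqqVqq=>qqqqVqqq=>qqqqqVqqqq=>qqqqqqVqqqqq=>qqqqqqqVqqqqqq=>qqqqqqqqVqqqqqqq=>qqqqqqqqqVqqqqqqqq=>qqqqqqqqqdqqqqqqqq

S => qV   [S -> q V]
qV => qqVq   [V -> q V q]
qqVq => qqqVqq   [V -> q V q]
qqqVqq => qqqqVqqq   [V -> q V q]
qqqqVqqq => qqqqqVqqqq   [V -> q V q]
qqqqqVqqqq => qqqqqqVqqqqq   [V -> q V q]
qqqqqqVqqqqq => qqqqqqqVqqqqqq   [V -> q V q]
qqqqqqqVqqqqqq => qqqqqqqqVqqqqqqq   [V -> q V q]
qqqqqqqqVqqqqqqq => qqqqqqqqqVqqqqqqqq   [V -> q V q]
qqqqqqqqqVqqqqqqqq => qqqqqqqqqdqqqqqqqq   [V -> d]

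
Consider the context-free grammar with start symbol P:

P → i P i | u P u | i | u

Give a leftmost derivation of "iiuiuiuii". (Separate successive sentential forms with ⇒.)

P ⇒ iPi ⇒ iiPii ⇒ iiuPuii ⇒ iiuiPiuii ⇒ iiuiuiuii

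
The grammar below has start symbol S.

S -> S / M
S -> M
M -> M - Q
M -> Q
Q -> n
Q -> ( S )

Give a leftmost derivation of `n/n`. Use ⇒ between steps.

S ⇒ S/M   [S -> S / M]
S/M ⇒ M/M   [S -> M]
M/M ⇒ Q/M   [M -> Q]
Q/M ⇒ n/M   [Q -> n]
n/M ⇒ n/Q   [M -> Q]
n/Q ⇒ n/n   [Q -> n]

S ⇒ S/M ⇒ M/M ⇒ Q/M ⇒ n/M ⇒ n/Q ⇒ n/n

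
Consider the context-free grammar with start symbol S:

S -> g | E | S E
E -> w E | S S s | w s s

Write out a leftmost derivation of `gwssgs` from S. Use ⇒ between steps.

S ⇒ E ⇒ SSs ⇒ SESs ⇒ gESs ⇒ gwssSs ⇒ gwssgs

S ⇒ E   [S -> E]
E ⇒ SSs   [E -> S S s]
SSs ⇒ SESs   [S -> S E]
SESs ⇒ gESs   [S -> g]
gESs ⇒ gwssSs   [E -> w s s]
gwssSs ⇒ gwssgs   [S -> g]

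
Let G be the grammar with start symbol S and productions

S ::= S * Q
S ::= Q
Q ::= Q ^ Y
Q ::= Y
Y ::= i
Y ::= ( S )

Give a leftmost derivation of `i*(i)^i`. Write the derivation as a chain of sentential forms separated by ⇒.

S ⇒ S*Q ⇒ Q*Q ⇒ Y*Q ⇒ i*Q ⇒ i*Q^Y ⇒ i*Y^Y ⇒ i*(S)^Y ⇒ i*(Q)^Y ⇒ i*(Y)^Y ⇒ i*(i)^Y ⇒ i*(i)^i

S ⇒ S*Q   [S ::= S * Q]
S*Q ⇒ Q*Q   [S ::= Q]
Q*Q ⇒ Y*Q   [Q ::= Y]
Y*Q ⇒ i*Q   [Y ::= i]
i*Q ⇒ i*Q^Y   [Q ::= Q ^ Y]
i*Q^Y ⇒ i*Y^Y   [Q ::= Y]
i*Y^Y ⇒ i*(S)^Y   [Y ::= ( S )]
i*(S)^Y ⇒ i*(Q)^Y   [S ::= Q]
i*(Q)^Y ⇒ i*(Y)^Y   [Q ::= Y]
i*(Y)^Y ⇒ i*(i)^Y   [Y ::= i]
i*(i)^Y ⇒ i*(i)^i   [Y ::= i]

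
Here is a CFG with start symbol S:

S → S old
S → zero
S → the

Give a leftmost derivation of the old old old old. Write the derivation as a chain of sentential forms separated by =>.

S => S old => S old old => S old old old => S old old old old => the old old old old

S => S old   [S → S old]
S old => S old old   [S → S old]
S old old => S old old old   [S → S old]
S old old old => S old old old old   [S → S old]
S old old old old => the old old old old   [S → the]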